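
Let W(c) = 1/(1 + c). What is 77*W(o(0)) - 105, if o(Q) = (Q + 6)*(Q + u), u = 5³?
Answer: -78778/751 ≈ -104.90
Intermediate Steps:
u = 125
o(Q) = (6 + Q)*(125 + Q) (o(Q) = (Q + 6)*(Q + 125) = (6 + Q)*(125 + Q))
77*W(o(0)) - 105 = 77/(1 + (750 + 0² + 131*0)) - 105 = 77/(1 + (750 + 0 + 0)) - 105 = 77/(1 + 750) - 105 = 77/751 - 105 = -78778/751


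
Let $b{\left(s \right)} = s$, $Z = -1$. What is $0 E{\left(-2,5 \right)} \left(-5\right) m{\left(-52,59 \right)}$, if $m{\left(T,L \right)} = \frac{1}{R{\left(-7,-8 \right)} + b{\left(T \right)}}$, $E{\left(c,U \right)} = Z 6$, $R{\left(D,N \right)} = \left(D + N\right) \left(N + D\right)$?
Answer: $0$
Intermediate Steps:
$R{\left(D,N \right)} = \left(D + N\right)^{2}$ ($R{\left(D,N \right)} = \left(D + N\right) \left(D + N\right) = \left(D + N\right)^{2}$)
$E{\left(c,U \right)} = -6$ ($E{\left(c,U \right)} = \left(-1\right) 6 = -6$)
$m{\left(T,L \right)} = \frac{1}{225 + T}$ ($m{\left(T,L \right)} = \frac{1}{\left(-7 - 8\right)^{2} + T} = \frac{1}{\left(-15\right)^{2} + T} = \frac{1}{225 + T}$)
$0 E{\left(-2,5 \right)} \left(-5\right) m{\left(-52,59 \right)} = \frac{0 \left(-6\right) \left(-5\right)}{225 - 52} = \frac{0 \left(-5\right)}{173} = 0 \cdot \frac{1}{173} = 0$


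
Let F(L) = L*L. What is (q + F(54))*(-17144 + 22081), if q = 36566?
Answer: 194922634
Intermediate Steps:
F(L) = L²
(q + F(54))*(-17144 + 22081) = (36566 + 54²)*(-17144 + 22081) = (36566 + 2916)*4937 = 39482*4937 = 194922634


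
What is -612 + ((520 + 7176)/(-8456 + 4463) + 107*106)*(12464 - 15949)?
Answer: -157806415066/3993 ≈ -3.9521e+7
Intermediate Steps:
-612 + ((520 + 7176)/(-8456 + 4463) + 107*106)*(12464 - 15949) = -612 + (7696/(-3993) + 11342)*(-3485) = -612 + (7696*(-1/3993) + 11342)*(-3485) = -612 + (-7696/3993 + 11342)*(-3485) = -612 + (45280910/3993)*(-3485) = -612 - 157803971350/3993 = -157806415066/3993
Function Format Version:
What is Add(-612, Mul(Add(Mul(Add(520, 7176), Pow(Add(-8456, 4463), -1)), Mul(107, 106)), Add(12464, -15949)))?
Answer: Rational(-157806415066, 3993) ≈ -3.9521e+7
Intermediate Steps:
Add(-612, Mul(Add(Mul(Add(520, 7176), Pow(Add(-8456, 4463), -1)), Mul(107, 106)), Add(12464, -15949))) = Add(-612, Mul(Add(Mul(7696, Pow(-3993, -1)), 11342), -3485)) = Add(-612, Mul(Add(Mul(7696, Rational(-1, 3993)), 11342), -3485)) = Add(-612, Mul(Add(Rational(-7696, 3993), 11342), -3485)) = Add(-612, Mul(Rational(45280910, 3993), -3485)) = Add(-612, Rational(-157803971350, 3993)) = Rational(-157806415066, 3993)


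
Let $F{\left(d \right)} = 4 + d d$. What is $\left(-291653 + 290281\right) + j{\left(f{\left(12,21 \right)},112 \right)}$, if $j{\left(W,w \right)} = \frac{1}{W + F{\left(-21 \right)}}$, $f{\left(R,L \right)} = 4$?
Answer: $- \frac{616027}{449} \approx -1372.0$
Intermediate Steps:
$F{\left(d \right)} = 4 + d^{2}$
$j{\left(W,w \right)} = \frac{1}{445 + W}$ ($j{\left(W,w \right)} = \frac{1}{W + \left(4 + \left(-21\right)^{2}\right)} = \frac{1}{W + \left(4 + 441\right)} = \frac{1}{W + 445} = \frac{1}{445 + W}$)
$\left(-291653 + 290281\right) + j{\left(f{\left(12,21 \right)},112 \right)} = \left(-291653 + 290281\right) + \frac{1}{445 + 4} = -1372 + \frac{1}{449} = - \frac{616027}{449}$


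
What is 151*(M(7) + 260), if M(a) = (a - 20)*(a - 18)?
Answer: 60853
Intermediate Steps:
M(a) = (-20 + a)*(-18 + a)
151*(M(7) + 260) = 151*((360 + 7² - 38*7) + 260) = 151*((360 + 49 - 266) + 260) = 151*(143 + 260) = 151*403 = 60853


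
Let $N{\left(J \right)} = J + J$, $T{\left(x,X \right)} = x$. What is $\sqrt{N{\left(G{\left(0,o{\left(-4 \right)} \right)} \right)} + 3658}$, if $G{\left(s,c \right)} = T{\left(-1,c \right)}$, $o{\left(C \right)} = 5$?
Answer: $2 \sqrt{914} \approx 60.465$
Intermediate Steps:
$G{\left(s,c \right)} = -1$
$N{\left(J \right)} = 2 J$
$\sqrt{N{\left(G{\left(0,o{\left(-4 \right)} \right)} \right)} + 3658} = \sqrt{2 \left(-1\right) + 3658} = \sqrt{-2 + 3658} = \sqrt{3656} = 2 \sqrt{914}$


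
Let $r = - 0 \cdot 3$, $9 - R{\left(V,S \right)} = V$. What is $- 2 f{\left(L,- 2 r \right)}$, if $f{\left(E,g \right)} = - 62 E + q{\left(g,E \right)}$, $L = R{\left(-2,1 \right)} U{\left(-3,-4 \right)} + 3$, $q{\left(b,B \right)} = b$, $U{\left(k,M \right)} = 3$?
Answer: $4464$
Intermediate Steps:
$R{\left(V,S \right)} = 9 - V$
$r = 0$ ($r = \left(-1\right) 0 = 0$)
$L = 36$ ($L = \left(9 - -2\right) 3 + 3 = \left(9 + 2\right) 3 + 3 = 11 \cdot 3 + 3 = 33 + 3 = 36$)
$f{\left(E,g \right)} = g - 62 E$ ($f{\left(E,g \right)} = - 62 E + g = g - 62 E$)
$- 2 f{\left(L,- 2 r \right)} = - 2 \left(\left(-2\right) 0 - 2232\right) = - 2 \left(0 - 2232\right) = \left(-2\right) \left(-2232\right) = 4464$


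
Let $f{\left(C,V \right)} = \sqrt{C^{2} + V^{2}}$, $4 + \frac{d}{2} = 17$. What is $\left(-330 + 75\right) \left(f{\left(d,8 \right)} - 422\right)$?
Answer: $107610 - 510 \sqrt{185} \approx 1.0067 \cdot 10^{5}$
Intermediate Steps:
$d = 26$ ($d = -8 + 2 \cdot 17 = -8 + 34 = 26$)
$\left(-330 + 75\right) \left(f{\left(d,8 \right)} - 422\right) = \left(-330 + 75\right) \left(\sqrt{26^{2} + 8^{2}} - 422\right) = - 255 \left(\sqrt{676 + 64} - 422\right) = - 255 \left(\sqrt{740} - 422\right) = - 255 \left(2 \sqrt{185} - 422\right) = - 255 \left(-422 + 2 \sqrt{185}\right) = 107610 - 510 \sqrt{185}$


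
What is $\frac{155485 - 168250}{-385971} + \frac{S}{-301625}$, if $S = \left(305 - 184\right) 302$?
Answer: $- \frac{3417969719}{38806167625} \approx -0.088078$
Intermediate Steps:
$S = 36542$ ($S = 121 \cdot 302 = 36542$)
$\frac{155485 - 168250}{-385971} + \frac{S}{-301625} = \frac{155485 - 168250}{-385971} + \frac{36542}{-301625} = \left(155485 - 168250\right) \left(- \frac{1}{385971}\right) + 36542 \left(- \frac{1}{301625}\right) = \left(-12765\right) \left(- \frac{1}{385971}\right) - \frac{36542}{301625} = \frac{4255}{128657} - \frac{36542}{301625} = - \frac{3417969719}{38806167625}$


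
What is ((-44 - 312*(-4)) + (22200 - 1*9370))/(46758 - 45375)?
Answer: 4678/461 ≈ 10.148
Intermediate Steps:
((-44 - 312*(-4)) + (22200 - 1*9370))/(46758 - 45375) = ((-44 - 24*(-52)) + (22200 - 9370))/1383 = ((-44 + 1248) + 12830)*(1/1383) = (1204 + 12830)*(1/1383) = 14034*(1/1383) = 4678/461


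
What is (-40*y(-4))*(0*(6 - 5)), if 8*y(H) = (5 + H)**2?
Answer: 0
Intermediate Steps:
y(H) = (5 + H)**2/8
(-40*y(-4))*(0*(6 - 5)) = (-5*(5 - 4)**2)*(0*(6 - 5)) = (-5*1**2)*(0*1) = -5*0 = 0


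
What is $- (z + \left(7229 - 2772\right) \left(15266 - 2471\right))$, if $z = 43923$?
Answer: $-57071238$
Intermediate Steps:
$- (z + \left(7229 - 2772\right) \left(15266 - 2471\right)) = - (43923 + \left(7229 - 2772\right) \left(15266 - 2471\right)) = - (43923 + 4457 \cdot 12795) = - (43923 + 57027315) = \left(-1\right) 57071238 = -57071238$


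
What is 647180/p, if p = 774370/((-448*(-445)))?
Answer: 12902180480/77437 ≈ 1.6662e+5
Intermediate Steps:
p = 77437/19936 (p = 774370/199360 = 774370*(1/199360) = 77437/19936 ≈ 3.8843)
647180/p = 647180/(77437/19936) = 647180*(19936/77437) = 12902180480/77437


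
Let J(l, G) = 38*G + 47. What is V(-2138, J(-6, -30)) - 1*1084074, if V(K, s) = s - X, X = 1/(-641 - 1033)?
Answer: -1816569557/1674 ≈ -1.0852e+6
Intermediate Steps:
X = -1/1674 (X = 1/(-1674) = -1/1674 ≈ -0.00059737)
J(l, G) = 47 + 38*G
V(K, s) = 1/1674 + s (V(K, s) = s - 1*(-1/1674) = s + 1/1674 = 1/1674 + s)
V(-2138, J(-6, -30)) - 1*1084074 = (1/1674 + (47 + 38*(-30))) - 1*1084074 = (1/1674 + (47 - 1140)) - 1084074 = (1/1674 - 1093) - 1084074 = -1829681/1674 - 1084074 = -1816569557/1674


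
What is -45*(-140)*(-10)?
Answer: -63000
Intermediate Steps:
-45*(-140)*(-10) = 6300*(-10) = -63000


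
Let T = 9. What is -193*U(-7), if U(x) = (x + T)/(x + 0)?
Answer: 386/7 ≈ 55.143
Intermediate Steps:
U(x) = (9 + x)/x (U(x) = (x + 9)/(x + 0) = (9 + x)/x)
-193*U(-7) = -193*(9 - 7)/(-7) = -(-193)*2/7 = -193*(-2/7) = 386/7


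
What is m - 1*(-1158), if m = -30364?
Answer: -29206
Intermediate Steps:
m - 1*(-1158) = -30364 - 1*(-1158) = -30364 + 1158 = -29206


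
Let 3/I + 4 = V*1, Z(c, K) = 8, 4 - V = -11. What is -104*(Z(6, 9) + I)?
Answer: -9464/11 ≈ -860.36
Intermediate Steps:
V = 15 (V = 4 - 1*(-11) = 4 + 11 = 15)
I = 3/11 (I = 3/(-4 + 15*1) = 3/(-4 + 15) = 3/11 ≈ 0.27273)
-104*(Z(6, 9) + I) = -104*(8 + 3/11) = -104*91/11 = -9464/11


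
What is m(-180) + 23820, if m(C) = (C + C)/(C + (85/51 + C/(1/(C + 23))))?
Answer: 401342964/16849 ≈ 23820.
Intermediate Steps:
m(C) = 2*C/(5/3 + C + C*(23 + C)) (m(C) = (2*C)/(C + (85*(1/51) + C/(1/(23 + C)))) = (2*C)/(C + (5/3 + C*(23 + C))) = (2*C)/(5/3 + C + C*(23 + C)) = 2*C/(5/3 + C + C*(23 + C)))
m(-180) + 23820 = 6*(-180)/(5 + 3*(-180)² + 72*(-180)) + 23820 = 6*(-180)/(5 + 3*32400 - 12960) + 23820 = 6*(-180)/(5 + 97200 - 12960) + 23820 = 6*(-180)/84245 + 23820 = 6*(-180)*(1/84245) + 23820 = -216/16849 + 23820 = 401342964/16849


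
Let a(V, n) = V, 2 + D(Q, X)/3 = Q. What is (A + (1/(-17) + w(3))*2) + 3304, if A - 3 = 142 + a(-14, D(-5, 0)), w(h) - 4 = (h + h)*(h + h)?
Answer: 59753/17 ≈ 3514.9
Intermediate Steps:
D(Q, X) = -6 + 3*Q
w(h) = 4 + 4*h² (w(h) = 4 + (h + h)*(h + h) = 4 + (2*h)*(2*h) = 4 + 4*h²)
A = 131 (A = 3 + (142 - 14) = 3 + 128 = 131)
(A + (1/(-17) + w(3))*2) + 3304 = (131 + (1/(-17) + (4 + 4*3²))*2) + 3304 = (131 + (-1/17 + (4 + 4*9))*2) + 3304 = (131 + (-1/17 + (4 + 36))*2) + 3304 = (131 + (-1/17 + 40)*2) + 3304 = (131 + (679/17)*2) + 3304 = (131 + 1358/17) + 3304 = 3585/17 + 3304 = 59753/17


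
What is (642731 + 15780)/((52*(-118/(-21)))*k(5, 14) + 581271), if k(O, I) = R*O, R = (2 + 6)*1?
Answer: 13828731/12452131 ≈ 1.1106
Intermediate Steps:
R = 8 (R = 8*1 = 8)
k(O, I) = 8*O
(642731 + 15780)/((52*(-118/(-21)))*k(5, 14) + 581271) = (642731 + 15780)/((52*(-118/(-21)))*(8*5) + 581271) = 658511/((52*(-118*(-1/21)))*40 + 581271) = 658511/((52*(118/21))*40 + 581271) = 658511/((6136/21)*40 + 581271) = 658511/(245440/21 + 581271) = 658511/(12452131/21) = 658511*(21/12452131) = 13828731/12452131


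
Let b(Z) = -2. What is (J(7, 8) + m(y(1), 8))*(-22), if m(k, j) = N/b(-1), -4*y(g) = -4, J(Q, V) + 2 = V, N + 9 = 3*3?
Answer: -132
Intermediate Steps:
N = 0 (N = -9 + 3*3 = -9 + 9 = 0)
J(Q, V) = -2 + V
y(g) = 1 (y(g) = -1/4*(-4) = 1)
m(k, j) = 0 (m(k, j) = 0/(-2) = 0*(-1/2) = 0)
(J(7, 8) + m(y(1), 8))*(-22) = ((-2 + 8) + 0)*(-22) = (6 + 0)*(-22) = 6*(-22) = -132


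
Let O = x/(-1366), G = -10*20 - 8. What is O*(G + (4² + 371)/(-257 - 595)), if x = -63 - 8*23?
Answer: -14622647/387944 ≈ -37.693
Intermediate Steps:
G = -208 (G = -200 - 8 = -208)
x = -247 (x = -63 - 1*184 = -63 - 184 = -247)
O = 247/1366 (O = -247/(-1366) = -247*(-1/1366) = 247/1366 ≈ 0.18082)
O*(G + (4² + 371)/(-257 - 595)) = 247*(-208 + (4² + 371)/(-257 - 595))/1366 = 247*(-208 + (16 + 371)/(-852))/1366 = 247*(-208 + 387*(-1/852))/1366 = 247*(-208 - 129/284)/1366 = (247/1366)*(-59201/284) = -14622647/387944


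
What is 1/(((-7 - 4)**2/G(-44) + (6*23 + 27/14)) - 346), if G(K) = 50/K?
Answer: -350/109393 ≈ -0.0031995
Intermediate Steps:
1/(((-7 - 4)**2/G(-44) + (6*23 + 27/14)) - 346) = 1/(((-7 - 4)**2/((50/(-44))) + (6*23 + 27/14)) - 346) = 1/(((-11)**2/((50*(-1/44))) + (138 + 27*(1/14))) - 346) = 1/((121/(-25/22) + (138 + 27/14)) - 346) = 1/((121*(-22/25) + 1959/14) - 346) = 1/((-2662/25 + 1959/14) - 346) = 1/(11707/350 - 346) = 1/(-109393/350) = -350/109393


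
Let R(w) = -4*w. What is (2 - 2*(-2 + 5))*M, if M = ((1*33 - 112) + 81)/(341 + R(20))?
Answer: -8/261 ≈ -0.030651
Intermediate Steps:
M = 2/261 (M = ((1*33 - 112) + 81)/(341 - 4*20) = ((33 - 112) + 81)/(341 - 80) = (-79 + 81)/261 = 2*(1/261) = 2/261 ≈ 0.0076628)
(2 - 2*(-2 + 5))*M = (2 - 2*(-2 + 5))*(2/261) = (2 - 2*3)*(2/261) = (2 - 6)*(2/261) = -4*2/261 = -8/261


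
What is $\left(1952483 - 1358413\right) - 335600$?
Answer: $258470$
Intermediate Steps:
$\left(1952483 - 1358413\right) - 335600 = 594070 - 335600 = 258470$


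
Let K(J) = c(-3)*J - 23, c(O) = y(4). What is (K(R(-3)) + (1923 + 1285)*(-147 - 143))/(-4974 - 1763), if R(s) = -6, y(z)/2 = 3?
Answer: 930379/6737 ≈ 138.10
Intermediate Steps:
y(z) = 6 (y(z) = 2*3 = 6)
c(O) = 6
K(J) = -23 + 6*J (K(J) = 6*J - 23 = -23 + 6*J)
(K(R(-3)) + (1923 + 1285)*(-147 - 143))/(-4974 - 1763) = ((-23 + 6*(-6)) + (1923 + 1285)*(-147 - 143))/(-4974 - 1763) = ((-23 - 36) + 3208*(-290))/(-6737) = (-59 - 930320)*(-1/6737) = -930379*(-1/6737) = 930379/6737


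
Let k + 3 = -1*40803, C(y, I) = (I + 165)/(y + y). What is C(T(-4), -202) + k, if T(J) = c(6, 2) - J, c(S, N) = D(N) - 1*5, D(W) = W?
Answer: -81649/2 ≈ -40825.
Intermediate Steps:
c(S, N) = -5 + N (c(S, N) = N - 1*5 = N - 5 = -5 + N)
T(J) = -3 - J (T(J) = (-5 + 2) - J = -3 - J)
C(y, I) = (165 + I)/(2*y) (C(y, I) = (165 + I)/((2*y)) = (165 + I)*(1/(2*y)) = (165 + I)/(2*y))
k = -40806 (k = -3 - 1*40803 = -3 - 40803 = -40806)
C(T(-4), -202) + k = (165 - 202)/(2*(-3 - 1*(-4))) - 40806 = (½)*(-37)/(-3 + 4) - 40806 = (½)*(-37)/1 - 40806 = (½)*1*(-37) - 40806 = -37/2 - 40806 = -81649/2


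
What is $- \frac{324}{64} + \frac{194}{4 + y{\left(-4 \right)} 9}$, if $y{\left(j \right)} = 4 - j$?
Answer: $- \frac{763}{304} \approx -2.5099$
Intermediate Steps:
$- \frac{324}{64} + \frac{194}{4 + y{\left(-4 \right)} 9} = - \frac{324}{64} + \frac{194}{4 + \left(4 - -4\right) 9} = \left(-324\right) \frac{1}{64} + \frac{194}{4 + \left(4 + 4\right) 9} = - \frac{81}{16} + \frac{194}{4 + 8 \cdot 9} = - \frac{81}{16} + \frac{194}{4 + 72} = - \frac{81}{16} + \frac{194}{76} = - \frac{81}{16} + 194 \cdot \frac{1}{76} = - \frac{81}{16} + \frac{97}{38} = - \frac{763}{304}$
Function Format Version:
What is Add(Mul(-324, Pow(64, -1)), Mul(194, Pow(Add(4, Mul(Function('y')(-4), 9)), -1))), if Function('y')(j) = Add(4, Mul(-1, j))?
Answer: Rational(-763, 304) ≈ -2.5099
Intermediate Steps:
Add(Mul(-324, Pow(64, -1)), Mul(194, Pow(Add(4, Mul(Function('y')(-4), 9)), -1))) = Add(Mul(-324, Pow(64, -1)), Mul(194, Pow(Add(4, Mul(Add(4, Mul(-1, -4)), 9)), -1))) = Add(Mul(-324, Rational(1, 64)), Mul(194, Pow(Add(4, Mul(Add(4, 4), 9)), -1))) = Add(Rational(-81, 16), Mul(194, Pow(Add(4, Mul(8, 9)), -1))) = Add(Rational(-81, 16), Mul(194, Pow(Add(4, 72), -1))) = Add(Rational(-81, 16), Mul(194, Pow(76, -1))) = Add(Rational(-81, 16), Mul(194, Rational(1, 76))) = Add(Rational(-81, 16), Rational(97, 38)) = Rational(-763, 304)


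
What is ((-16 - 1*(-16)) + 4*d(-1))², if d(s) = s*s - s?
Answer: 64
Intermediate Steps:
d(s) = s² - s
((-16 - 1*(-16)) + 4*d(-1))² = ((-16 - 1*(-16)) + 4*(-(-1 - 1)))² = ((-16 + 16) + 4*(-1*(-2)))² = (0 + 4*2)² = (0 + 8)² = 8² = 64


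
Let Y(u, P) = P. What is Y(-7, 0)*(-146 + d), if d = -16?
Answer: 0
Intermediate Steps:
Y(-7, 0)*(-146 + d) = 0*(-146 - 16) = 0*(-162) = 0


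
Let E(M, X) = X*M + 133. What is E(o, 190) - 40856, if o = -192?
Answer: -77203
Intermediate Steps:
E(M, X) = 133 + M*X (E(M, X) = M*X + 133 = 133 + M*X)
E(o, 190) - 40856 = (133 - 192*190) - 40856 = (133 - 36480) - 40856 = -36347 - 40856 = -77203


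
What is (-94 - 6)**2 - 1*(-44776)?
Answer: 54776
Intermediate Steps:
(-94 - 6)**2 - 1*(-44776) = (-100)**2 + 44776 = 10000 + 44776 = 54776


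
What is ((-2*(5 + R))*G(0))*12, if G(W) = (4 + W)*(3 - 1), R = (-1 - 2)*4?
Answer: 1344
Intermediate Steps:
R = -12 (R = -3*4 = -12)
G(W) = 8 + 2*W (G(W) = (4 + W)*2 = 8 + 2*W)
((-2*(5 + R))*G(0))*12 = ((-2*(5 - 12))*(8 + 2*0))*12 = ((-2*(-7))*(8 + 0))*12 = (14*8)*12 = 112*12 = 1344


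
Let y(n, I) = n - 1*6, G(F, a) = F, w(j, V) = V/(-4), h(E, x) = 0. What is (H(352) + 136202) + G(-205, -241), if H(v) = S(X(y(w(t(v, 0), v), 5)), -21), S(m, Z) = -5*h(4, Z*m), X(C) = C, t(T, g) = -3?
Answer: 135997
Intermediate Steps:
w(j, V) = -V/4 (w(j, V) = V*(-¼) = -V/4)
y(n, I) = -6 + n (y(n, I) = n - 6 = -6 + n)
S(m, Z) = 0 (S(m, Z) = -5*0 = 0)
H(v) = 0
(H(352) + 136202) + G(-205, -241) = (0 + 136202) - 205 = 136202 - 205 = 135997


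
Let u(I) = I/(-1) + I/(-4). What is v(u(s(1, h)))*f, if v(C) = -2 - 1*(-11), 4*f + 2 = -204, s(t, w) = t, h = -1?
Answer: -927/2 ≈ -463.50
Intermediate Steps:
u(I) = -5*I/4 (u(I) = I*(-1) + I*(-¼) = -I - I/4 = -5*I/4)
f = -103/2 (f = -½ + (¼)*(-204) = -½ - 51 = -103/2 ≈ -51.500)
v(C) = 9 (v(C) = -2 + 11 = 9)
v(u(s(1, h)))*f = 9*(-103/2) = -927/2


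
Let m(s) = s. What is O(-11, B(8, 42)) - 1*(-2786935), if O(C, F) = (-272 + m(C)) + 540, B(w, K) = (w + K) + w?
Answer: 2787192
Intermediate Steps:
B(w, K) = K + 2*w (B(w, K) = (K + w) + w = K + 2*w)
O(C, F) = 268 + C (O(C, F) = (-272 + C) + 540 = 268 + C)
O(-11, B(8, 42)) - 1*(-2786935) = (268 - 11) - 1*(-2786935) = 257 + 2786935 = 2787192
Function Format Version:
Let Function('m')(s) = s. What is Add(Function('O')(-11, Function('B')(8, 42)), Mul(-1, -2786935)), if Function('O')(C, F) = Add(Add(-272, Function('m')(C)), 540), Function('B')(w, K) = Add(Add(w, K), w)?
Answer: 2787192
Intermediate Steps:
Function('B')(w, K) = Add(K, Mul(2, w)) (Function('B')(w, K) = Add(Add(K, w), w) = Add(K, Mul(2, w)))
Function('O')(C, F) = Add(268, C) (Function('O')(C, F) = Add(Add(-272, C), 540) = Add(268, C))
Add(Function('O')(-11, Function('B')(8, 42)), Mul(-1, -2786935)) = Add(Add(268, -11), Mul(-1, -2786935)) = Add(257, 2786935) = 2787192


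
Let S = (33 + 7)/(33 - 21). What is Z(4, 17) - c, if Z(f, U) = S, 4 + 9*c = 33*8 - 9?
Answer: -221/9 ≈ -24.556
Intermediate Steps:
c = 251/9 (c = -4/9 + (33*8 - 9)/9 = -4/9 + (264 - 9)/9 = -4/9 + (1/9)*255 = -4/9 + 85/3 = 251/9 ≈ 27.889)
S = 10/3 (S = 40/12 = 40*(1/12) = 10/3 ≈ 3.3333)
Z(f, U) = 10/3
Z(4, 17) - c = 10/3 - 1*251/9 = 10/3 - 251/9 = -221/9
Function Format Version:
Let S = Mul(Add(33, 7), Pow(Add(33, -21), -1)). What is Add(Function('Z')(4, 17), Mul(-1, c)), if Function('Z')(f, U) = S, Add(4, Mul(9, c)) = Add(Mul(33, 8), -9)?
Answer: Rational(-221, 9) ≈ -24.556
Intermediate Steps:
c = Rational(251, 9) (c = Add(Rational(-4, 9), Mul(Rational(1, 9), Add(Mul(33, 8), -9))) = Add(Rational(-4, 9), Mul(Rational(1, 9), Add(264, -9))) = Add(Rational(-4, 9), Mul(Rational(1, 9), 255)) = Add(Rational(-4, 9), Rational(85, 3)) = Rational(251, 9) ≈ 27.889)
S = Rational(10, 3) (S = Mul(40, Pow(12, -1)) = Mul(40, Rational(1, 12)) = Rational(10, 3) ≈ 3.3333)
Function('Z')(f, U) = Rational(10, 3)
Add(Function('Z')(4, 17), Mul(-1, c)) = Add(Rational(10, 3), Mul(-1, Rational(251, 9))) = Add(Rational(10, 3), Rational(-251, 9)) = Rational(-221, 9)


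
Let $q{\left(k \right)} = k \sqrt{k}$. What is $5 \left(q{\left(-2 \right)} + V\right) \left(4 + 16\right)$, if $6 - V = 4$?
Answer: $200 - 200 i \sqrt{2} \approx 200.0 - 282.84 i$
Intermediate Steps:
$V = 2$ ($V = 6 - 4 = 2$)
$q{\left(k \right)} = k^{\frac{3}{2}}$
$5 \left(q{\left(-2 \right)} + V\right) \left(4 + 16\right) = 5 \left(\left(-2\right)^{\frac{3}{2}} + 2\right) \left(4 + 16\right) = 5 \left(- 2 i \sqrt{2} + 2\right) 20 = 5 \left(2 - 2 i \sqrt{2}\right) 20 = \left(10 - 10 i \sqrt{2}\right) 20 = 200 - 200 i \sqrt{2}$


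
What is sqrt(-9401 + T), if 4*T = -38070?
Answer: I*sqrt(75674)/2 ≈ 137.54*I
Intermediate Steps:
T = -19035/2 (T = (1/4)*(-38070) = -19035/2 ≈ -9517.5)
sqrt(-9401 + T) = sqrt(-9401 - 19035/2) = sqrt(-37837/2) = I*sqrt(75674)/2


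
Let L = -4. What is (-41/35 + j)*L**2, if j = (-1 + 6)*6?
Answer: 16144/35 ≈ 461.26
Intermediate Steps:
j = 30 (j = 5*6 = 30)
(-41/35 + j)*L**2 = (-41/35 + 30)*(-4)**2 = (-41*1/35 + 30)*16 = (-41/35 + 30)*16 = (1009/35)*16 = 16144/35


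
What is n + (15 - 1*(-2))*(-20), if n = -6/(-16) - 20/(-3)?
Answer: -7991/24 ≈ -332.96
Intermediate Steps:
n = 169/24 (n = -6*(-1/16) - 20*(-1/3) = 3/8 + 20/3 = 169/24 ≈ 7.0417)
n + (15 - 1*(-2))*(-20) = 169/24 + (15 - 1*(-2))*(-20) = 169/24 + (15 + 2)*(-20) = 169/24 + 17*(-20) = 169/24 - 340 = -7991/24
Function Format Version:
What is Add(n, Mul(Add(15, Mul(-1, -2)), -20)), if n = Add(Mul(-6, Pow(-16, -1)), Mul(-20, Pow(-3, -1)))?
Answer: Rational(-7991, 24) ≈ -332.96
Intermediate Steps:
n = Rational(169, 24) (n = Add(Mul(-6, Rational(-1, 16)), Mul(-20, Rational(-1, 3))) = Add(Rational(3, 8), Rational(20, 3)) = Rational(169, 24) ≈ 7.0417)
Add(n, Mul(Add(15, Mul(-1, -2)), -20)) = Add(Rational(169, 24), Mul(Add(15, Mul(-1, -2)), -20)) = Add(Rational(169, 24), Mul(Add(15, 2), -20)) = Add(Rational(169, 24), Mul(17, -20)) = Add(Rational(169, 24), -340) = Rational(-7991, 24)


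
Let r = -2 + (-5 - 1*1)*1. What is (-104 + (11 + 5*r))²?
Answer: 17689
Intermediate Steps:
r = -8 (r = -2 + (-5 - 1)*1 = -2 - 6*1 = -2 - 6 = -8)
(-104 + (11 + 5*r))² = (-104 + (11 + 5*(-8)))² = (-104 + (11 - 40))² = (-104 - 29)² = (-133)² = 17689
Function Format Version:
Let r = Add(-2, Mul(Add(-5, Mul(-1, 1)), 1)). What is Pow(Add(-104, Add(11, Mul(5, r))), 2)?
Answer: 17689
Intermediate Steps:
r = -8 (r = Add(-2, Mul(Add(-5, -1), 1)) = Add(-2, Mul(-6, 1)) = Add(-2, -6) = -8)
Pow(Add(-104, Add(11, Mul(5, r))), 2) = Pow(Add(-104, Add(11, Mul(5, -8))), 2) = Pow(Add(-104, Add(11, -40)), 2) = Pow(Add(-104, -29), 2) = Pow(-133, 2) = 17689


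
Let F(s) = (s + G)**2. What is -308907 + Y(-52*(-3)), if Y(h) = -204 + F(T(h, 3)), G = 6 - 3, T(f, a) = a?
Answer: -309075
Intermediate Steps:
G = 3
F(s) = (3 + s)**2 (F(s) = (s + 3)**2 = (3 + s)**2)
Y(h) = -168 (Y(h) = -204 + (3 + 3)**2 = -204 + 6**2 = -204 + 36 = -168)
-308907 + Y(-52*(-3)) = -308907 - 168 = -309075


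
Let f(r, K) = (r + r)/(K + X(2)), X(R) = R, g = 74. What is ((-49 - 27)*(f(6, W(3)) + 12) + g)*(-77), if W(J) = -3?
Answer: -5698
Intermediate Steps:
f(r, K) = 2*r/(2 + K) (f(r, K) = (r + r)/(K + 2) = (2*r)/(2 + K) = 2*r/(2 + K))
((-49 - 27)*(f(6, W(3)) + 12) + g)*(-77) = ((-49 - 27)*(2*6/(2 - 3) + 12) + 74)*(-77) = (-76*(2*6/(-1) + 12) + 74)*(-77) = (-76*(2*6*(-1) + 12) + 74)*(-77) = (-76*(-12 + 12) + 74)*(-77) = (-76*0 + 74)*(-77) = (0 + 74)*(-77) = 74*(-77) = -5698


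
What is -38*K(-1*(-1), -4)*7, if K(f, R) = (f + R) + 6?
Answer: -798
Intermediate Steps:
K(f, R) = 6 + R + f (K(f, R) = (R + f) + 6 = 6 + R + f)
-38*K(-1*(-1), -4)*7 = -38*(6 - 4 - 1*(-1))*7 = -38*(6 - 4 + 1)*7 = -38*3*7 = -114*7 = -798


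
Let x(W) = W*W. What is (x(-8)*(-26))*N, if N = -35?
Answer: 58240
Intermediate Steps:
x(W) = W²
(x(-8)*(-26))*N = ((-8)²*(-26))*(-35) = (64*(-26))*(-35) = -1664*(-35) = 58240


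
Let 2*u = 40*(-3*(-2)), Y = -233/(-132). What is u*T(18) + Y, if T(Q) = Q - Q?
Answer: 233/132 ≈ 1.7652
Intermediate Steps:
T(Q) = 0
Y = 233/132 (Y = -233*(-1/132) = 233/132 ≈ 1.7652)
u = 120 (u = (40*(-3*(-2)))/2 = (40*6)/2 = (½)*240 = 120)
u*T(18) + Y = 120*0 + 233/132 = 0 + 233/132 = 233/132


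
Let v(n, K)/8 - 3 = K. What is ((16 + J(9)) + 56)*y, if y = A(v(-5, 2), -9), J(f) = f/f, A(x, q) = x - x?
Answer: 0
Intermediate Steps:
v(n, K) = 24 + 8*K
A(x, q) = 0
J(f) = 1
y = 0
((16 + J(9)) + 56)*y = ((16 + 1) + 56)*0 = (17 + 56)*0 = 73*0 = 0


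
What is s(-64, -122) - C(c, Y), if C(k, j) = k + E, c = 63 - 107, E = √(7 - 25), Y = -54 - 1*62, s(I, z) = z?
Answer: -78 - 3*I*√2 ≈ -78.0 - 4.2426*I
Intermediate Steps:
Y = -116 (Y = -54 - 62 = -116)
E = 3*I*√2 (E = √(-18) = 3*I*√2 ≈ 4.2426*I)
c = -44
C(k, j) = k + 3*I*√2
s(-64, -122) - C(c, Y) = -122 - (-44 + 3*I*√2) = -122 + (44 - 3*I*√2) = -78 - 3*I*√2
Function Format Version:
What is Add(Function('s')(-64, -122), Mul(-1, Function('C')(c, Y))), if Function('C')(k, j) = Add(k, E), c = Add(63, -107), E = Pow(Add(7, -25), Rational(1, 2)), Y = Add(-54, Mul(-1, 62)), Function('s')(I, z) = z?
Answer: Add(-78, Mul(-3, I, Pow(2, Rational(1, 2)))) ≈ Add(-78.000, Mul(-4.2426, I))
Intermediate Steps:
Y = -116 (Y = Add(-54, -62) = -116)
E = Mul(3, I, Pow(2, Rational(1, 2))) (E = Pow(-18, Rational(1, 2)) = Mul(3, I, Pow(2, Rational(1, 2))) ≈ Mul(4.2426, I))
c = -44
Function('C')(k, j) = Add(k, Mul(3, I, Pow(2, Rational(1, 2))))
Add(Function('s')(-64, -122), Mul(-1, Function('C')(c, Y))) = Add(-122, Mul(-1, Add(-44, Mul(3, I, Pow(2, Rational(1, 2)))))) = Add(-122, Add(44, Mul(-3, I, Pow(2, Rational(1, 2))))) = Add(-78, Mul(-3, I, Pow(2, Rational(1, 2))))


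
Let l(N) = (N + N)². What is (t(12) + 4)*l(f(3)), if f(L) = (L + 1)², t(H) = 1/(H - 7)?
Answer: 21504/5 ≈ 4300.8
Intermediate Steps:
t(H) = 1/(-7 + H)
f(L) = (1 + L)²
l(N) = 4*N² (l(N) = (2*N)² = 4*N²)
(t(12) + 4)*l(f(3)) = (1/(-7 + 12) + 4)*(4*((1 + 3)²)²) = (1/5 + 4)*(4*(4²)²) = (⅕ + 4)*(4*16²) = 21*(4*256)/5 = (21/5)*1024 = 21504/5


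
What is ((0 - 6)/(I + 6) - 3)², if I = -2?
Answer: 81/4 ≈ 20.250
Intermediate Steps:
((0 - 6)/(I + 6) - 3)² = ((0 - 6)/(-2 + 6) - 3)² = (-6/4 - 3)² = (-6*¼ - 3)² = (-3/2 - 3)² = (-9/2)² = 81/4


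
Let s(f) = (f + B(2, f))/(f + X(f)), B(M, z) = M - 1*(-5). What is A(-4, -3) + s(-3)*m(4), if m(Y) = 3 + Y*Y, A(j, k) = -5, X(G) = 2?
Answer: -81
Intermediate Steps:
B(M, z) = 5 + M (B(M, z) = M + 5 = 5 + M)
s(f) = (7 + f)/(2 + f) (s(f) = (f + (5 + 2))/(f + 2) = (f + 7)/(2 + f) = (7 + f)/(2 + f))
m(Y) = 3 + Y²
A(-4, -3) + s(-3)*m(4) = -5 + ((7 - 3)/(2 - 3))*(3 + 4²) = -5 + (4/(-1))*(3 + 16) = -5 - 1*4*19 = -5 - 4*19 = -5 - 76 = -81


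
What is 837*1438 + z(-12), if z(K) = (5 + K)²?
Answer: 1203655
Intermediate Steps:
837*1438 + z(-12) = 837*1438 + (5 - 12)² = 1203606 + (-7)² = 1203606 + 49 = 1203655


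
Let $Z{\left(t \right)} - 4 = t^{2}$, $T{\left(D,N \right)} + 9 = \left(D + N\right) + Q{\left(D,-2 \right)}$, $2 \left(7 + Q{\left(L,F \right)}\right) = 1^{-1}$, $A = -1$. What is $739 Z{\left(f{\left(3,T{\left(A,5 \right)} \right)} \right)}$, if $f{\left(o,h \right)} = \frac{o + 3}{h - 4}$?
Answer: $\frac{2947132}{961} \approx 3066.7$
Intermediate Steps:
$Q{\left(L,F \right)} = - \frac{13}{2}$ ($Q{\left(L,F \right)} = -7 + \frac{1}{2 \cdot 1} = -7 + \frac{1}{2} \cdot 1 = -7 + \frac{1}{2} = - \frac{13}{2}$)
$T{\left(D,N \right)} = - \frac{31}{2} + D + N$ ($T{\left(D,N \right)} = -9 - \left(\frac{13}{2} - D - N\right) = -9 + \left(- \frac{13}{2} + D + N\right) = - \frac{31}{2} + D + N$)
$f{\left(o,h \right)} = \frac{3 + o}{-4 + h}$
$Z{\left(t \right)} = 4 + t^{2}$
$739 Z{\left(f{\left(3,T{\left(A,5 \right)} \right)} \right)} = 739 \left(4 + \left(\frac{3 + 3}{-4 - \frac{23}{2}}\right)^{2}\right) = 739 \left(4 + \left(\frac{1}{-4 - \frac{23}{2}} \cdot 6\right)^{2}\right) = 739 \left(4 + \left(\frac{1}{- \frac{31}{2}} \cdot 6\right)^{2}\right) = 739 \left(4 + \left(\left(- \frac{2}{31}\right) 6\right)^{2}\right) = 739 \left(4 + \left(- \frac{12}{31}\right)^{2}\right) = 739 \left(4 + \frac{144}{961}\right) = 739 \cdot \frac{3988}{961} = \frac{2947132}{961}$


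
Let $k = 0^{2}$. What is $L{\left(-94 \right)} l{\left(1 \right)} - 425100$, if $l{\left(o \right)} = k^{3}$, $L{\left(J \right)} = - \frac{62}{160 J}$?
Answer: $-425100$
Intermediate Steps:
$k = 0$
$L{\left(J \right)} = - \frac{31}{80 J}$ ($L{\left(J \right)} = - 62 \frac{1}{160 J} = - \frac{31}{80 J}$)
$l{\left(o \right)} = 0$ ($l{\left(o \right)} = 0^{3} = 0$)
$L{\left(-94 \right)} l{\left(1 \right)} - 425100 = - \frac{31}{80 \left(-94\right)} 0 - 425100 = \left(- \frac{31}{80}\right) \left(- \frac{1}{94}\right) 0 - 425100 = \frac{31}{7520} \cdot 0 - 425100 = 0 - 425100 = -425100$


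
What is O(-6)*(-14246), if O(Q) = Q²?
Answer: -512856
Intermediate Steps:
O(-6)*(-14246) = (-6)²*(-14246) = 36*(-14246) = -512856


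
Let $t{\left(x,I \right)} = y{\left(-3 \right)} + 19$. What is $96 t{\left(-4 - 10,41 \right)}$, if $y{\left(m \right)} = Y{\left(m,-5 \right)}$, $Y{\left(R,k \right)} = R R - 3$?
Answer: $2400$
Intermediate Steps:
$Y{\left(R,k \right)} = -3 + R^{2}$ ($Y{\left(R,k \right)} = R^{2} - 3 = -3 + R^{2}$)
$y{\left(m \right)} = -3 + m^{2}$
$t{\left(x,I \right)} = 25$ ($t{\left(x,I \right)} = \left(-3 + \left(-3\right)^{2}\right) + 19 = \left(-3 + 9\right) + 19 = 6 + 19 = 25$)
$96 t{\left(-4 - 10,41 \right)} = 96 \cdot 25 = 2400$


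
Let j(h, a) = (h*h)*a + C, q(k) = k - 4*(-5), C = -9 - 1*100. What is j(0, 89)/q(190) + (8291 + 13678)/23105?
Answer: 419009/970410 ≈ 0.43179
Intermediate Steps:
C = -109 (C = -9 - 100 = -109)
q(k) = 20 + k (q(k) = k + 20 = 20 + k)
j(h, a) = -109 + a*h**2 (j(h, a) = (h*h)*a - 109 = h**2*a - 109 = a*h**2 - 109 = -109 + a*h**2)
j(0, 89)/q(190) + (8291 + 13678)/23105 = (-109 + 89*0**2)/(20 + 190) + (8291 + 13678)/23105 = (-109 + 89*0)/210 + 21969*(1/23105) = (-109 + 0)*(1/210) + 21969/23105 = -109*1/210 + 21969/23105 = -109/210 + 21969/23105 = 419009/970410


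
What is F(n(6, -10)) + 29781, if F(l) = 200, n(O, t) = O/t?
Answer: 29981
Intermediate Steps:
F(n(6, -10)) + 29781 = 200 + 29781 = 29981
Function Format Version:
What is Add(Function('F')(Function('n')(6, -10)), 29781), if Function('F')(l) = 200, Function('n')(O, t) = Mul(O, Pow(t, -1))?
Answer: 29981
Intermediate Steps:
Add(Function('F')(Function('n')(6, -10)), 29781) = Add(200, 29781) = 29981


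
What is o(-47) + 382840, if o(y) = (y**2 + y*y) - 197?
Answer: 387061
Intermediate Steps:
o(y) = -197 + 2*y**2 (o(y) = (y**2 + y**2) - 197 = 2*y**2 - 197 = -197 + 2*y**2)
o(-47) + 382840 = (-197 + 2*(-47)**2) + 382840 = (-197 + 2*2209) + 382840 = (-197 + 4418) + 382840 = 4221 + 382840 = 387061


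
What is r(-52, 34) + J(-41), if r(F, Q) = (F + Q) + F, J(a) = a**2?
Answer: 1611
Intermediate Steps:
r(F, Q) = Q + 2*F
r(-52, 34) + J(-41) = (34 + 2*(-52)) + (-41)**2 = (34 - 104) + 1681 = -70 + 1681 = 1611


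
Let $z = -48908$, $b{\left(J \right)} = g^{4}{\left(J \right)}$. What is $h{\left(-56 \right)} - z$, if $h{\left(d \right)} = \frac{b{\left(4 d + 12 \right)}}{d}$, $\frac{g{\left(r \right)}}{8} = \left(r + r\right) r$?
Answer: $- \frac{33425416771985034888876}{7} \approx -4.7751 \cdot 10^{21}$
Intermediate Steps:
$g{\left(r \right)} = 16 r^{2}$ ($g{\left(r \right)} = 8 \left(r + r\right) r = 8 \cdot 2 r r = 8 \cdot 2 r^{2} = 16 r^{2}$)
$b{\left(J \right)} = 65536 J^{8}$ ($b{\left(J \right)} = \left(16 J^{2}\right)^{4} = 65536 J^{8}$)
$h{\left(d \right)} = \frac{65536 \left(12 + 4 d\right)^{8}}{d}$ ($h{\left(d \right)} = \frac{65536 \left(4 d + 12\right)^{8}}{d} = \frac{65536 \left(12 + 4 d\right)^{8}}{d}$)
$h{\left(-56 \right)} - z = \frac{4294967296 \left(3 - 56\right)^{8}}{-56} - -48908 = 4294967296 \left(- \frac{1}{56}\right) \left(-53\right)^{8} + 48908 = 4294967296 \left(- \frac{1}{56}\right) 62259690411361 + 48908 = - \frac{33425416771985035231232}{7} + 48908 = - \frac{33425416771985034888876}{7}$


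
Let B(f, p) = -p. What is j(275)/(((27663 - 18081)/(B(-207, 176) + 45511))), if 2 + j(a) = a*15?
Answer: 186916205/9582 ≈ 19507.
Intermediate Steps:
j(a) = -2 + 15*a (j(a) = -2 + a*15 = -2 + 15*a)
j(275)/(((27663 - 18081)/(B(-207, 176) + 45511))) = (-2 + 15*275)/(((27663 - 18081)/(-1*176 + 45511))) = (-2 + 4125)/((9582/(-176 + 45511))) = 4123/((9582/45335)) = 4123/((9582*(1/45335))) = 4123/(9582/45335) = 4123*(45335/9582) = 186916205/9582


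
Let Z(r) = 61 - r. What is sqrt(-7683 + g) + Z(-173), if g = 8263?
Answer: 234 + 2*sqrt(145) ≈ 258.08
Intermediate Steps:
sqrt(-7683 + g) + Z(-173) = sqrt(-7683 + 8263) + (61 - 1*(-173)) = sqrt(580) + (61 + 173) = 2*sqrt(145) + 234 = 234 + 2*sqrt(145)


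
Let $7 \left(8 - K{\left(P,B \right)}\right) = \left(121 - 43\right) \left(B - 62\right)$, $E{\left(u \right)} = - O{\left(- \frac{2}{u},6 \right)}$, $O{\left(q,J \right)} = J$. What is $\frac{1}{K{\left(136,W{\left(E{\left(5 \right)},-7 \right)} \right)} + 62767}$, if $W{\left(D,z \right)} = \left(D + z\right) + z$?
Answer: $\frac{7}{445821} \approx 1.5701 \cdot 10^{-5}$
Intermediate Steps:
$E{\left(u \right)} = -6$ ($E{\left(u \right)} = \left(-1\right) 6 = -6$)
$W{\left(D,z \right)} = D + 2 z$
$K{\left(P,B \right)} = \frac{4892}{7} - \frac{78 B}{7}$ ($K{\left(P,B \right)} = 8 - \frac{\left(121 - 43\right) \left(B - 62\right)}{7} = 8 - \frac{78 \left(-62 + B\right)}{7} = 8 - \frac{-4836 + 78 B}{7} = 8 - \left(- \frac{4836}{7} + \frac{78 B}{7}\right) = \frac{4892}{7} - \frac{78 B}{7}$)
$\frac{1}{K{\left(136,W{\left(E{\left(5 \right)},-7 \right)} \right)} + 62767} = \frac{1}{\left(\frac{4892}{7} - \frac{78 \left(-6 + 2 \left(-7\right)\right)}{7}\right) + 62767} = \frac{1}{\left(\frac{4892}{7} - \frac{78 \left(-6 - 14\right)}{7}\right) + 62767} = \frac{1}{\left(\frac{4892}{7} - - \frac{1560}{7}\right) + 62767} = \frac{1}{\left(\frac{4892}{7} + \frac{1560}{7}\right) + 62767} = \frac{1}{\frac{6452}{7} + 62767} = \frac{1}{\frac{445821}{7}} = \frac{7}{445821}$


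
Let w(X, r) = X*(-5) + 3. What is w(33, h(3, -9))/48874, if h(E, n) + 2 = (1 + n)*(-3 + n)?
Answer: -81/24437 ≈ -0.0033146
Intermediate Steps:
h(E, n) = -2 + (1 + n)*(-3 + n)
w(X, r) = 3 - 5*X (w(X, r) = -5*X + 3 = 3 - 5*X)
w(33, h(3, -9))/48874 = (3 - 5*33)/48874 = (3 - 165)*(1/48874) = -162*1/48874 = -81/24437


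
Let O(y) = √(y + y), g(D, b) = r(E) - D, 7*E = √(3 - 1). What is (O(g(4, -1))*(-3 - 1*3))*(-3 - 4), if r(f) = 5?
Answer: 42*√2 ≈ 59.397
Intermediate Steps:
E = √2/7 (E = √(3 - 1)/7 = √2/7 ≈ 0.20203)
g(D, b) = 5 - D
O(y) = √2*√y (O(y) = √(2*y) = √2*√y)
(O(g(4, -1))*(-3 - 1*3))*(-3 - 4) = ((√2*√(5 - 1*4))*(-3 - 1*3))*(-3 - 4) = ((√2*√(5 - 4))*(-3 - 3))*(-7) = ((√2*√1)*(-6))*(-7) = ((√2*1)*(-6))*(-7) = (√2*(-6))*(-7) = -6*√2*(-7) = 42*√2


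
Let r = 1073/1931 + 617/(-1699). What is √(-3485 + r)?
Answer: 3*I*√4167614944176965/3280769 ≈ 59.032*I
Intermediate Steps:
r = 631600/3280769 (r = 1073*(1/1931) + 617*(-1/1699) = 1073/1931 - 617/1699 = 631600/3280769 ≈ 0.19252)
√(-3485 + r) = √(-3485 + 631600/3280769) = √(-11432848365/3280769) = 3*I*√4167614944176965/3280769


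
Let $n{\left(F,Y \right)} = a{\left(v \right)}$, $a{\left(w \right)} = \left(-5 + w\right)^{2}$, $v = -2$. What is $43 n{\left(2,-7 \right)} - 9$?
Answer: $2098$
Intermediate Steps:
$n{\left(F,Y \right)} = 49$ ($n{\left(F,Y \right)} = \left(-5 - 2\right)^{2} = \left(-7\right)^{2} = 49$)
$43 n{\left(2,-7 \right)} - 9 = 43 \cdot 49 - 9 = 2107 - 9 = 2098$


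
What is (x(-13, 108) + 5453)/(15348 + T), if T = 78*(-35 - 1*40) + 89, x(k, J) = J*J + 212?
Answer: 17329/9587 ≈ 1.8076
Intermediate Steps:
x(k, J) = 212 + J**2 (x(k, J) = J**2 + 212 = 212 + J**2)
T = -5761 (T = 78*(-35 - 40) + 89 = 78*(-75) + 89 = -5850 + 89 = -5761)
(x(-13, 108) + 5453)/(15348 + T) = ((212 + 108**2) + 5453)/(15348 - 5761) = ((212 + 11664) + 5453)/9587 = (11876 + 5453)*(1/9587) = 17329*(1/9587) = 17329/9587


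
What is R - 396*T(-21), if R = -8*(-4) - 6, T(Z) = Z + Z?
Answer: 16658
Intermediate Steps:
T(Z) = 2*Z
R = 26 (R = 32 - 6 = 26)
R - 396*T(-21) = 26 - 792*(-21) = 26 - 396*(-42) = 26 + 16632 = 16658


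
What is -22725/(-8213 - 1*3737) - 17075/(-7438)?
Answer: 3730748/888841 ≈ 4.1973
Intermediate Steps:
-22725/(-8213 - 1*3737) - 17075/(-7438) = -22725/(-8213 - 3737) - 17075*(-1/7438) = -22725/(-11950) + 17075/7438 = -22725*(-1/11950) + 17075/7438 = 909/478 + 17075/7438 = 3730748/888841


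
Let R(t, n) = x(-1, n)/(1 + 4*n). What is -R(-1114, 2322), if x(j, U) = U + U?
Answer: -4644/9289 ≈ -0.49995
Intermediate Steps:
x(j, U) = 2*U
R(t, n) = 2*n/(1 + 4*n) (R(t, n) = (2*n)/(1 + 4*n) = 2*n/(1 + 4*n))
-R(-1114, 2322) = -2*2322/(1 + 4*2322) = -2*2322/(1 + 9288) = -2*2322/9289 = -1*4644/9289 = -4644/9289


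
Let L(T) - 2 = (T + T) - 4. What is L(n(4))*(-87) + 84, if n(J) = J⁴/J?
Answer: -10878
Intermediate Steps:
n(J) = J³
L(T) = -2 + 2*T (L(T) = 2 + ((T + T) - 4) = 2 + (2*T - 4) = 2 + (-4 + 2*T) = -2 + 2*T)
L(n(4))*(-87) + 84 = (-2 + 2*4³)*(-87) + 84 = (-2 + 2*64)*(-87) + 84 = (-2 + 128)*(-87) + 84 = 126*(-87) + 84 = -10962 + 84 = -10878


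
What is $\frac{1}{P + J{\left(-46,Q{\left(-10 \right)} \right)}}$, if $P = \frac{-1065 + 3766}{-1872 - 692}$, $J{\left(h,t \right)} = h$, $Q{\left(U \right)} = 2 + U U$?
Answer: $- \frac{2564}{120645} \approx -0.021252$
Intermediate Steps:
$Q{\left(U \right)} = 2 + U^{2}$
$P = - \frac{2701}{2564}$ ($P = \frac{2701}{-2564} = 2701 \left(- \frac{1}{2564}\right) = - \frac{2701}{2564} \approx -1.0534$)
$\frac{1}{P + J{\left(-46,Q{\left(-10 \right)} \right)}} = \frac{1}{- \frac{2701}{2564} - 46} = \frac{1}{- \frac{120645}{2564}} = - \frac{2564}{120645}$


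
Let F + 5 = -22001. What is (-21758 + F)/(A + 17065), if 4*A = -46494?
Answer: -87528/10883 ≈ -8.0426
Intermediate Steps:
A = -23247/2 (A = (1/4)*(-46494) = -23247/2 ≈ -11624.)
F = -22006 (F = -5 - 22001 = -22006)
(-21758 + F)/(A + 17065) = (-21758 - 22006)/(-23247/2 + 17065) = -43764/10883/2 = -43764*2/10883 = -87528/10883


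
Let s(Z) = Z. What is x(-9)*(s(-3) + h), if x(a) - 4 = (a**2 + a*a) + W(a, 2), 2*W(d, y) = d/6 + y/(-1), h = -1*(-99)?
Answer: 15768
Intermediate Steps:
h = 99
W(d, y) = -y/2 + d/12 (W(d, y) = (d/6 + y/(-1))/2 = (d*(1/6) + y*(-1))/2 = (d/6 - y)/2 = (-y + d/6)/2 = -y/2 + d/12)
x(a) = 3 + 2*a**2 + a/12 (x(a) = 4 + ((a**2 + a*a) + (-1/2*2 + a/12)) = 4 + ((a**2 + a**2) + (-1 + a/12)) = 4 + (2*a**2 + (-1 + a/12)) = 4 + (-1 + 2*a**2 + a/12) = 3 + 2*a**2 + a/12)
x(-9)*(s(-3) + h) = (3 + 2*(-9)**2 + (1/12)*(-9))*(-3 + 99) = (3 + 2*81 - 3/4)*96 = (3 + 162 - 3/4)*96 = (657/4)*96 = 15768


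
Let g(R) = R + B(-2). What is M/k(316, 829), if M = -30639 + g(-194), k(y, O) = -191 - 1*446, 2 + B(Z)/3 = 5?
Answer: 30824/637 ≈ 48.389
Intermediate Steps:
B(Z) = 9 (B(Z) = -6 + 3*5 = -6 + 15 = 9)
k(y, O) = -637 (k(y, O) = -191 - 446 = -637)
g(R) = 9 + R (g(R) = R + 9 = 9 + R)
M = -30824 (M = -30639 + (9 - 194) = -30639 - 185 = -30824)
M/k(316, 829) = -30824/(-637) = -30824*(-1/637) = 30824/637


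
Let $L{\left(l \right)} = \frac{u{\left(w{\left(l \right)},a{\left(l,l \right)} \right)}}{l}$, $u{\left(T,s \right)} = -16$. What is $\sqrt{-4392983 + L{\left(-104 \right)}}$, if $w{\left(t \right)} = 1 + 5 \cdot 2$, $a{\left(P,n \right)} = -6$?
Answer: $\frac{i \sqrt{742414101}}{13} \approx 2095.9 i$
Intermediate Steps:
$w{\left(t \right)} = 11$ ($w{\left(t \right)} = 1 + 10 = 11$)
$L{\left(l \right)} = - \frac{16}{l}$
$\sqrt{-4392983 + L{\left(-104 \right)}} = \sqrt{-4392983 - \frac{16}{-104}} = \sqrt{-4392983 - - \frac{2}{13}} = \sqrt{-4392983 + \frac{2}{13}} = \sqrt{- \frac{57108777}{13}} = \frac{i \sqrt{742414101}}{13}$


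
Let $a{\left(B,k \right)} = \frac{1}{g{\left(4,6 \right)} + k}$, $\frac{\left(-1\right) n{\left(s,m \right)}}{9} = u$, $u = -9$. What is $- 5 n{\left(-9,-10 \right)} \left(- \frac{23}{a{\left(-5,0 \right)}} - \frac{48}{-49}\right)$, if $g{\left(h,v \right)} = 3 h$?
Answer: $\frac{5457780}{49} \approx 1.1138 \cdot 10^{5}$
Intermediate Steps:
$n{\left(s,m \right)} = 81$ ($n{\left(s,m \right)} = \left(-9\right) \left(-9\right) = 81$)
$a{\left(B,k \right)} = \frac{1}{12 + k}$ ($a{\left(B,k \right)} = \frac{1}{3 \cdot 4 + k} = \frac{1}{12 + k}$)
$- 5 n{\left(-9,-10 \right)} \left(- \frac{23}{a{\left(-5,0 \right)}} - \frac{48}{-49}\right) = \left(-5\right) 81 \left(- \frac{23}{\frac{1}{12 + 0}} - \frac{48}{-49}\right) = - 405 \left(- \frac{23}{\frac{1}{12}} - - \frac{48}{49}\right) = - 405 \left(- 23 \frac{1}{\frac{1}{12}} + \frac{48}{49}\right) = - 405 \left(\left(-23\right) 12 + \frac{48}{49}\right) = - 405 \left(-276 + \frac{48}{49}\right) = \left(-405\right) \left(- \frac{13476}{49}\right) = \frac{5457780}{49}$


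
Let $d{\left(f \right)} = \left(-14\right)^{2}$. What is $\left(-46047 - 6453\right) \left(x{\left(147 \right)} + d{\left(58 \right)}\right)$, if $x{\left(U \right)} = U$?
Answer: $-18007500$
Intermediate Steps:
$d{\left(f \right)} = 196$
$\left(-46047 - 6453\right) \left(x{\left(147 \right)} + d{\left(58 \right)}\right) = \left(-46047 - 6453\right) \left(147 + 196\right) = \left(-52500\right) 343 = -18007500$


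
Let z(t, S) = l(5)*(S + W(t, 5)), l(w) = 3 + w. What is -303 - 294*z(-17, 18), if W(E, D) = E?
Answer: -2655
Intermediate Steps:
z(t, S) = 8*S + 8*t (z(t, S) = (3 + 5)*(S + t) = 8*(S + t) = 8*S + 8*t)
-303 - 294*z(-17, 18) = -303 - 294*(8*18 + 8*(-17)) = -303 - 294*(144 - 136) = -303 - 294*8 = -303 - 2352 = -2655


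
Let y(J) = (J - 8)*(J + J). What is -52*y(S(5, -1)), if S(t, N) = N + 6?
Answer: 1560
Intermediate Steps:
S(t, N) = 6 + N
y(J) = 2*J*(-8 + J) (y(J) = (-8 + J)*(2*J) = 2*J*(-8 + J))
-52*y(S(5, -1)) = -104*(6 - 1)*(-8 + (6 - 1)) = -104*5*(-8 + 5) = -104*5*(-3) = -52*(-30) = 1560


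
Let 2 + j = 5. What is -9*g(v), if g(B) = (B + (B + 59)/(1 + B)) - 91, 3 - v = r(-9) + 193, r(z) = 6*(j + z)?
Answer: 37390/17 ≈ 2199.4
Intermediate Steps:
j = 3 (j = -2 + 5 = 3)
r(z) = 18 + 6*z (r(z) = 6*(3 + z) = 18 + 6*z)
v = -154 (v = 3 - ((18 + 6*(-9)) + 193) = 3 - ((18 - 54) + 193) = 3 - (-36 + 193) = 3 - 1*157 = 3 - 157 = -154)
g(B) = -91 + B + (59 + B)/(1 + B) (g(B) = (B + (59 + B)/(1 + B)) - 91 = -91 + B + (59 + B)/(1 + B))
-9*g(v) = -9*(-32 + (-154)**2 - 89*(-154))/(1 - 154) = -9*(-32 + 23716 + 13706)/(-153) = -(-1)*37390/17 = -9*(-37390/153) = 37390/17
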